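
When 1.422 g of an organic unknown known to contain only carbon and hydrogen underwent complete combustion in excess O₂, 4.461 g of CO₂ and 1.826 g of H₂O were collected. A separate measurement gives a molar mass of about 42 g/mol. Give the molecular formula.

mol C = 4.461 g CO₂ ÷ 44.009 g/mol = 0.10137 mol
mol H = 2 × 1.826 g H₂O ÷ 18.015 g/mol = 0.20272 mol
Divide by the smallest (0.10137 mol): C 1.000, H 2.000
Empirical formula: CH2
Empirical-formula mass = 14.03 g/mol; 42 ÷ 14.03 ≈ 3, so the molecular formula is C3H6.

C3H6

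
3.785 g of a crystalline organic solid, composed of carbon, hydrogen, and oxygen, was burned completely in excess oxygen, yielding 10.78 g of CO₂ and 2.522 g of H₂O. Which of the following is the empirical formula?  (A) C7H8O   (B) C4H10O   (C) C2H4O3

mol C = 10.78 g CO₂ ÷ 44.009 g/mol = 0.24495 mol
mol H = 2 × 2.522 g H₂O ÷ 18.015 g/mol = 0.27999 mol
mass O = 3.785 − (2.9421 + 0.28223) = 0.56068 g → mol O = 0.56068 ÷ 15.999 = 0.035045 mol
Divide by the smallest (0.035045 mol): C 6.990, H 7.990, O 1.000

(A) C7H8O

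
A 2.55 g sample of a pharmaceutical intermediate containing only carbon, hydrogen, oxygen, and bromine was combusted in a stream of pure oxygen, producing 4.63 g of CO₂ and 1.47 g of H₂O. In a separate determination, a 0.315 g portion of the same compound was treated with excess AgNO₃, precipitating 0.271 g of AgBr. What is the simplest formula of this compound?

C9H14BrO

mol C = 4.63 g CO₂ ÷ 44.009 g/mol = 0.1052 mol
mol H = 2 × 1.47 g H₂O ÷ 18.015 g/mol = 0.1632 mol
From the AgBr data: mol Br per gram of compound = (0.271 ÷ 187.772) ÷ 0.315 = 0.004582 mol/g, so in the 2.55 g combustion sample mol Br = 0.01168 mol
mass O = 2.55 − (1.264 + 0.1645 + 0.9335) = 0.1883 g → mol O = 0.1883 ÷ 15.999 = 0.01177 mol
Divide by the smallest (0.01168 mol): C 9.005, H 13.968, Br 1.000, O 1.007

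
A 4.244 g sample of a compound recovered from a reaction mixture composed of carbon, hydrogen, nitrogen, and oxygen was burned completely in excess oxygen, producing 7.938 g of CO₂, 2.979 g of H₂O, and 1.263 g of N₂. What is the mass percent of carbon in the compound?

mol C = 7.938 g CO₂ ÷ 44.009 g/mol = 0.18037 mol
mol H = 2 × 2.979 g H₂O ÷ 18.015 g/mol = 0.33072 mol
mol N = 2 × 1.263 g N₂ ÷ 28.014 g/mol = 0.090169 mol
mass O = 4.244 − (2.1665 + 0.33337 + 1.2630) = 0.48118 g → mol O = 0.48118 ÷ 15.999 = 0.030076 mol
mass % C = 2.1665 g ÷ 4.244 g × 100%

51.05%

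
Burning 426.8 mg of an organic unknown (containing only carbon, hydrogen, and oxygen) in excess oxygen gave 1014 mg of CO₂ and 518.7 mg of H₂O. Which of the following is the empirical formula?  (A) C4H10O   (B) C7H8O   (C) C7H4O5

(A) C4H10O

mol C = 1.014 g CO₂ ÷ 44.009 g/mol = 0.023041 mol
mol H = 2 × 0.5187 g H₂O ÷ 18.015 g/mol = 0.057585 mol
mass O = 0.4268 − (0.27674 + 0.058046) = 0.092012 g → mol O = 0.092012 ÷ 15.999 = 0.0057511 mol
Divide by the smallest (0.0057511 mol): C 4.006, H 10.013, O 1.000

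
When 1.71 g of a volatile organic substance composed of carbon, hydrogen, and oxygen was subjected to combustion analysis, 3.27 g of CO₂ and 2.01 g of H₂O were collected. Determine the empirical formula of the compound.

C2H6O

mol C = 3.27 g CO₂ ÷ 44.009 g/mol = 0.07430 mol
mol H = 2 × 2.01 g H₂O ÷ 18.015 g/mol = 0.2231 mol
mass O = 1.71 − (0.8925 + 0.2249) = 0.5926 g → mol O = 0.5926 ÷ 15.999 = 0.03704 mol
Divide by the smallest (0.03704 mol): C 2.006, H 6.024, O 1.000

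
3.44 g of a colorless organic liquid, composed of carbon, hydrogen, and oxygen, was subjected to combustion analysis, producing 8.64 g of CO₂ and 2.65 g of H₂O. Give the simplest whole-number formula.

C4H6O

mol C = 8.64 g CO₂ ÷ 44.009 g/mol = 0.1963 mol
mol H = 2 × 2.65 g H₂O ÷ 18.015 g/mol = 0.2942 mol
mass O = 3.44 − (2.358 + 0.2966) = 0.7854 g → mol O = 0.7854 ÷ 15.999 = 0.04909 mol
Divide by the smallest (0.04909 mol): C 3.999, H 5.993, O 1.000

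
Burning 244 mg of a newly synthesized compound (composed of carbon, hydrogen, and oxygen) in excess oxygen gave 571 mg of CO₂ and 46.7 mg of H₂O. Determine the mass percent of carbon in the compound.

mol C = 0.571 g CO₂ ÷ 44.009 g/mol = 0.01297 mol
mol H = 2 × 0.0467 g H₂O ÷ 18.015 g/mol = 0.005185 mol
mass O = 0.244 − (0.1558 + 0.005226) = 0.08294 g → mol O = 0.08294 ÷ 15.999 = 0.005184 mol
mass % C = 0.1558 g ÷ 0.244 g × 100%

63.9%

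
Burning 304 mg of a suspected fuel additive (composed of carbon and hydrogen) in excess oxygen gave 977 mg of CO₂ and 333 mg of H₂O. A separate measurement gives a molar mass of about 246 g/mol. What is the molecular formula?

C18H30

mol C = 0.977 g CO₂ ÷ 44.009 g/mol = 0.02220 mol
mol H = 2 × 0.333 g H₂O ÷ 18.015 g/mol = 0.03697 mol
Divide by the smallest (0.02220 mol): C 1.000, H 1.665
Multiplying each by 3 gives whole numbers: C 3.00, H 5.00
Empirical formula: C3H5
Empirical-formula mass = 41.07 g/mol; 246 ÷ 41.07 ≈ 6, so the molecular formula is C18H30.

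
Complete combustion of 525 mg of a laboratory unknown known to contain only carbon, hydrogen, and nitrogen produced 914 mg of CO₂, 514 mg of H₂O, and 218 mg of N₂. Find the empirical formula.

mol C = 0.914 g CO₂ ÷ 44.009 g/mol = 0.02077 mol
mol H = 2 × 0.514 g H₂O ÷ 18.015 g/mol = 0.05706 mol
mol N = 2 × 0.218 g N₂ ÷ 28.014 g/mol = 0.01556 mol
Divide by the smallest (0.01556 mol): C 1.334, H 3.666, N 1.000
Multiplying each by 3 gives whole numbers: C 4.00, H 11.00, N 3.00

C4H11N3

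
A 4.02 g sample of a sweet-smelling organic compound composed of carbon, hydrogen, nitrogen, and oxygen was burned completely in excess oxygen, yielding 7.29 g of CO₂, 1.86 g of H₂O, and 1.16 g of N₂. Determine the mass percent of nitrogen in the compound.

28.9%

mol C = 7.29 g CO₂ ÷ 44.009 g/mol = 0.1656 mol
mol H = 2 × 1.86 g H₂O ÷ 18.015 g/mol = 0.2065 mol
mol N = 2 × 1.16 g N₂ ÷ 28.014 g/mol = 0.08282 mol
mass O = 4.02 − (1.990 + 0.2081 + 1.160) = 0.6623 g → mol O = 0.6623 ÷ 15.999 = 0.04139 mol
mass % N = 1.160 g ÷ 4.02 g × 100%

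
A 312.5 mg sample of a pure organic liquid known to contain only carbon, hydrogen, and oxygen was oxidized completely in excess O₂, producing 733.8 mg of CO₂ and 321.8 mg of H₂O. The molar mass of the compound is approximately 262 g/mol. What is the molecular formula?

mol C = 0.7338 g CO₂ ÷ 44.009 g/mol = 0.016674 mol
mol H = 2 × 0.3218 g H₂O ÷ 18.015 g/mol = 0.035726 mol
mass O = 0.3125 − (0.20027 + 0.036012) = 0.076219 g → mol O = 0.076219 ÷ 15.999 = 0.0047640 mol
Divide by the smallest (0.0047640 mol): C 3.500, H 7.499, O 1.000
Multiplying each by 2 gives whole numbers: C 7.00, H 15.00, O 2.00
Empirical formula: C7H15O2
Empirical-formula mass = 131.19 g/mol; 262 ÷ 131.19 ≈ 2, so the molecular formula is C14H30O4.

C14H30O4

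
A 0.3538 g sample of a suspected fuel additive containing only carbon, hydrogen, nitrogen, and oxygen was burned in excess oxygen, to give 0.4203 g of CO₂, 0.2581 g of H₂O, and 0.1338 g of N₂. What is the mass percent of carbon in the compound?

mol C = 0.4203 g CO₂ ÷ 44.009 g/mol = 0.0095503 mol
mol H = 2 × 0.2581 g H₂O ÷ 18.015 g/mol = 0.028654 mol
mol N = 2 × 0.1338 g N₂ ÷ 28.014 g/mol = 0.0095524 mol
mass O = 0.3538 − (0.11471 + 0.028883 + 0.13380) = 0.076408 g → mol O = 0.076408 ÷ 15.999 = 0.0047758 mol
mass % C = 0.11471 g ÷ 0.3538 g × 100%

32.42%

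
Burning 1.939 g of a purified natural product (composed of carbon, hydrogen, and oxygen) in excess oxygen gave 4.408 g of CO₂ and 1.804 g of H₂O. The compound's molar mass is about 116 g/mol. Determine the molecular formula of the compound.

mol C = 4.408 g CO₂ ÷ 44.009 g/mol = 0.10016 mol
mol H = 2 × 1.804 g H₂O ÷ 18.015 g/mol = 0.20028 mol
mass O = 1.939 − (1.2030 + 0.20188) = 0.53408 g → mol O = 0.53408 ÷ 15.999 = 0.033382 mol
Divide by the smallest (0.033382 mol): C 3.000, H 6.000, O 1.000
Empirical formula: C3H6O
Empirical-formula mass = 58.08 g/mol; 116 ÷ 58.08 ≈ 2, so the molecular formula is C6H12O2.

C6H12O2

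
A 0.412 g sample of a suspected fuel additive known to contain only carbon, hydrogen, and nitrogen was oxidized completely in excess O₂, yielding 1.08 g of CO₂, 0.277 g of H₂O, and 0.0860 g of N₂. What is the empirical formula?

C4H5N

mol C = 1.08 g CO₂ ÷ 44.009 g/mol = 0.02454 mol
mol H = 2 × 0.277 g H₂O ÷ 18.015 g/mol = 0.03075 mol
mol N = 2 × 0.0860 g N₂ ÷ 28.014 g/mol = 0.006140 mol
Divide by the smallest (0.006140 mol): C 3.997, H 5.009, N 1.000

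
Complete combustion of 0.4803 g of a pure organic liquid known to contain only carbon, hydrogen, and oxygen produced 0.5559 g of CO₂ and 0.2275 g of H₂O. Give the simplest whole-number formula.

C2H4O3

mol C = 0.5559 g CO₂ ÷ 44.009 g/mol = 0.012632 mol
mol H = 2 × 0.2275 g H₂O ÷ 18.015 g/mol = 0.025257 mol
mass O = 0.4803 − (0.15172 + 0.025459) = 0.30312 g → mol O = 0.30312 ÷ 15.999 = 0.018946 mol
Divide by the smallest (0.012632 mol): C 1.000, H 2.000, O 1.500
Multiplying each by 2 gives whole numbers: C 2.00, H 4.00, O 3.00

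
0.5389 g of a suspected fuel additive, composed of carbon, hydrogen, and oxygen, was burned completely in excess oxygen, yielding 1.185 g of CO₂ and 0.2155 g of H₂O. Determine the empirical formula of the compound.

C9H8O4

mol C = 1.185 g CO₂ ÷ 44.009 g/mol = 0.026926 mol
mol H = 2 × 0.2155 g H₂O ÷ 18.015 g/mol = 0.023925 mol
mass O = 0.5389 − (0.32341 + 0.024116) = 0.19137 g → mol O = 0.19137 ÷ 15.999 = 0.011962 mol
Divide by the smallest (0.011962 mol): C 2.251, H 2.000, O 1.000
Multiplying each by 4 gives whole numbers: C 9.00, H 8.00, O 4.00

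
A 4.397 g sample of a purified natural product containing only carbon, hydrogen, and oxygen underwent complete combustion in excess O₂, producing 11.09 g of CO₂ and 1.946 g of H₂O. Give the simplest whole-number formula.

mol C = 11.09 g CO₂ ÷ 44.009 g/mol = 0.25199 mol
mol H = 2 × 1.946 g H₂O ÷ 18.015 g/mol = 0.21604 mol
mass O = 4.397 − (3.0267 + 0.21777) = 1.1525 g → mol O = 1.1525 ÷ 15.999 = 0.072038 mol
Divide by the smallest (0.072038 mol): C 3.498, H 2.999, O 1.000
Multiplying each by 2 gives whole numbers: C 7.00, H 6.00, O 2.00

C7H6O2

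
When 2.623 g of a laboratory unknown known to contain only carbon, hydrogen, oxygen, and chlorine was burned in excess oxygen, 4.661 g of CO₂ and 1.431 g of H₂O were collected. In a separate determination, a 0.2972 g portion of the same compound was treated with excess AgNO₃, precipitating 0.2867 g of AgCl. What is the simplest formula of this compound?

mol C = 4.661 g CO₂ ÷ 44.009 g/mol = 0.10591 mol
mol H = 2 × 1.431 g H₂O ÷ 18.015 g/mol = 0.15887 mol
From the AgCl data: mol Cl per gram of compound = (0.2867 ÷ 143.318) ÷ 0.2972 = 0.0067310 mol/g, so in the 2.623 g combustion sample mol Cl = 0.017655 mol
mass O = 2.623 − (1.2721 + 0.16014 + 0.62588) = 0.56489 g → mol O = 0.56489 ÷ 15.999 = 0.035308 mol
Divide by the smallest (0.017655 mol): C 5.999, H 8.998, Cl 1.000, O 2.000

C6H9ClO2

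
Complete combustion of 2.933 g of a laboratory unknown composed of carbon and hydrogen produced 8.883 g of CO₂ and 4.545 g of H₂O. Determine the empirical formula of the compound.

C2H5

mol C = 8.883 g CO₂ ÷ 44.009 g/mol = 0.20185 mol
mol H = 2 × 4.545 g H₂O ÷ 18.015 g/mol = 0.50458 mol
Divide by the smallest (0.20185 mol): C 1.000, H 2.500
Multiplying each by 2 gives whole numbers: C 2.00, H 5.00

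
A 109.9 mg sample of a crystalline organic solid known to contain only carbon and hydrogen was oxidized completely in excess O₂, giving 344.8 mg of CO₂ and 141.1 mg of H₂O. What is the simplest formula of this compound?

CH2

mol C = 0.3448 g CO₂ ÷ 44.009 g/mol = 0.0078348 mol
mol H = 2 × 0.1411 g H₂O ÷ 18.015 g/mol = 0.015665 mol
Divide by the smallest (0.0078348 mol): C 1.000, H 1.999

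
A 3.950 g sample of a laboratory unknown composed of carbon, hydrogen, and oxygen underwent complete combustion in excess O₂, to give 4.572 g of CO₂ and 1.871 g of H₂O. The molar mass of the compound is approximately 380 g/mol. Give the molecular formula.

mol C = 4.572 g CO₂ ÷ 44.009 g/mol = 0.10389 mol
mol H = 2 × 1.871 g H₂O ÷ 18.015 g/mol = 0.20772 mol
mass O = 3.950 − (1.2478 + 0.20938) = 2.4928 g → mol O = 2.4928 ÷ 15.999 = 0.15581 mol
Divide by the smallest (0.10389 mol): C 1.000, H 1.999, O 1.500
Multiplying each by 2 gives whole numbers: C 2.00, H 4.00, O 3.00
Empirical formula: C2H4O3
Empirical-formula mass = 76.05 g/mol; 380 ÷ 76.05 ≈ 5, so the molecular formula is C10H20O15.

C10H20O15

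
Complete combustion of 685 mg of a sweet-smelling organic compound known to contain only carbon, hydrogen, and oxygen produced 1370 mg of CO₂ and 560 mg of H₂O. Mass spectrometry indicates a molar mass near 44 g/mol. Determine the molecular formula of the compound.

C2H4O

mol C = 1.37 g CO₂ ÷ 44.009 g/mol = 0.03113 mol
mol H = 2 × 0.560 g H₂O ÷ 18.015 g/mol = 0.06217 mol
mass O = 0.685 − (0.3739 + 0.06267) = 0.2484 g → mol O = 0.2484 ÷ 15.999 = 0.01553 mol
Divide by the smallest (0.01553 mol): C 2.005, H 4.004, O 1.000
Empirical formula: C2H4O
Empirical-formula mass = 44.05 g/mol; 44 ÷ 44.05 ≈ 1, so the molecular formula is C2H4O.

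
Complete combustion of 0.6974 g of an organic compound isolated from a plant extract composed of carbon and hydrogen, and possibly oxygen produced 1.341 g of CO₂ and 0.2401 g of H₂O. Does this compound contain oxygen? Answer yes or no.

yes

mol C = 1.341 g CO₂ ÷ 44.009 g/mol = 0.030471 mol
mol H = 2 × 0.2401 g H₂O ÷ 18.015 g/mol = 0.026656 mol
C and H account for only 0.39286 g of the 0.6974 g sample; the remaining 0.30454 g must be oxygen.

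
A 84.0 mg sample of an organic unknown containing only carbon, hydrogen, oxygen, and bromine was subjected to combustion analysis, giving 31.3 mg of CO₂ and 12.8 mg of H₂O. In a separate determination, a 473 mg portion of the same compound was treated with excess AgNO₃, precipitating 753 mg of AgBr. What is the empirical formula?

mol C = 0.0313 g CO₂ ÷ 44.009 g/mol = 0.0007112 mol
mol H = 2 × 0.0128 g H₂O ÷ 18.015 g/mol = 0.001421 mol
From the AgBr data: mol Br per gram of compound = (0.753 ÷ 187.772) ÷ 0.473 = 0.008478 mol/g, so in the 0.0840 g combustion sample mol Br = 0.0007122 mol
mass O = 0.0840 − (0.008542 + 0.001432 + 0.05691) = 0.01712 g → mol O = 0.01712 ÷ 15.999 = 0.001070 mol
Divide by the smallest (0.0007112 mol): C 1.000, H 1.998, Br 1.001, O 1.505
Multiplying each by 2 gives whole numbers: C 2.00, H 4.00, Br 2.00, O 3.01

C2H4Br2O3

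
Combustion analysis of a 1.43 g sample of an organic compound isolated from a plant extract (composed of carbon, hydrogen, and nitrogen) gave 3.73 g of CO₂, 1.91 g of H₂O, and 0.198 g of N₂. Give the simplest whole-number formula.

C6H15N

mol C = 3.73 g CO₂ ÷ 44.009 g/mol = 0.08476 mol
mol H = 2 × 1.91 g H₂O ÷ 18.015 g/mol = 0.2120 mol
mol N = 2 × 0.198 g N₂ ÷ 28.014 g/mol = 0.01414 mol
Divide by the smallest (0.01414 mol): C 5.996, H 15.001, N 1.000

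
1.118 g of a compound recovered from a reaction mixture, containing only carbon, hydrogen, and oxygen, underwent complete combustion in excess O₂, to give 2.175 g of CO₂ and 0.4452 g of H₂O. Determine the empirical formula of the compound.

C5H5O3

mol C = 2.175 g CO₂ ÷ 44.009 g/mol = 0.049422 mol
mol H = 2 × 0.4452 g H₂O ÷ 18.015 g/mol = 0.049425 mol
mass O = 1.118 − (0.59360 + 0.049821) = 0.47457 g → mol O = 0.47457 ÷ 15.999 = 0.029663 mol
Divide by the smallest (0.029663 mol): C 1.666, H 1.666, O 1.000
Multiplying each by 3 gives whole numbers: C 5.00, H 5.00, O 3.00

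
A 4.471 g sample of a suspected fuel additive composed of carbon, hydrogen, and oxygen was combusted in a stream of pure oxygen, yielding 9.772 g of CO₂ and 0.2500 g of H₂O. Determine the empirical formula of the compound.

mol C = 9.772 g CO₂ ÷ 44.009 g/mol = 0.22205 mol
mol H = 2 × 0.2500 g H₂O ÷ 18.015 g/mol = 0.027755 mol
mass O = 4.471 − (2.6670 + 0.027977) = 1.7760 g → mol O = 1.7760 ÷ 15.999 = 0.11101 mol
Divide by the smallest (0.027755 mol): C 8.000, H 1.000, O 4.000

C8HO4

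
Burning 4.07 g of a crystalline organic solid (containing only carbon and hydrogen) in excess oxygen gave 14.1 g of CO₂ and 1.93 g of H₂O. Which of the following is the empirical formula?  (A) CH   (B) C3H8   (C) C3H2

(C) C3H2

mol C = 14.1 g CO₂ ÷ 44.009 g/mol = 0.3204 mol
mol H = 2 × 1.93 g H₂O ÷ 18.015 g/mol = 0.2143 mol
Divide by the smallest (0.2143 mol): C 1.495, H 1.000
Multiplying each by 2 gives whole numbers: C 2.99, H 2.00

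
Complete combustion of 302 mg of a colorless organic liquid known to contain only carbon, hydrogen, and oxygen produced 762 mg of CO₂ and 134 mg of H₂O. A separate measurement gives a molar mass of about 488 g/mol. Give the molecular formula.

C28H24O8

mol C = 0.762 g CO₂ ÷ 44.009 g/mol = 0.01731 mol
mol H = 2 × 0.134 g H₂O ÷ 18.015 g/mol = 0.01488 mol
mass O = 0.302 − (0.2080 + 0.01500) = 0.07904 g → mol O = 0.07904 ÷ 15.999 = 0.004940 mol
Divide by the smallest (0.004940 mol): C 3.505, H 3.011, O 1.000
Multiplying each by 2 gives whole numbers: C 7.01, H 6.02, O 2.00
Empirical formula: C7H6O2
Empirical-formula mass = 122.12 g/mol; 488 ÷ 122.12 ≈ 4, so the molecular formula is C28H24O8.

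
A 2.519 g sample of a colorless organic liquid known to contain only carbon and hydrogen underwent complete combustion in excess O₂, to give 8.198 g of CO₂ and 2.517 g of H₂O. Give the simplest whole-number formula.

C2H3

mol C = 8.198 g CO₂ ÷ 44.009 g/mol = 0.18628 mol
mol H = 2 × 2.517 g H₂O ÷ 18.015 g/mol = 0.27943 mol
Divide by the smallest (0.18628 mol): C 1.000, H 1.500
Multiplying each by 2 gives whole numbers: C 2.00, H 3.00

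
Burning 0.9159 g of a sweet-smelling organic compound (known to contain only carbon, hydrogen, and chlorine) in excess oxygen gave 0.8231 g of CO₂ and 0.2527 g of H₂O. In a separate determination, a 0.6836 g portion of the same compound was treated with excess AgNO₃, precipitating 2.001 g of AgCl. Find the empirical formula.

C2H3Cl2

mol C = 0.8231 g CO₂ ÷ 44.009 g/mol = 0.018703 mol
mol H = 2 × 0.2527 g H₂O ÷ 18.015 g/mol = 0.028054 mol
From the AgCl data: mol Cl per gram of compound = (2.001 ÷ 143.318) ÷ 0.6836 = 0.020424 mol/g, so in the 0.9159 g combustion sample mol Cl = 0.018706 mol
Divide by the smallest (0.018703 mol): C 1.000, H 1.500, Cl 1.000
Multiplying each by 2 gives whole numbers: C 2.00, H 3.00, Cl 2.00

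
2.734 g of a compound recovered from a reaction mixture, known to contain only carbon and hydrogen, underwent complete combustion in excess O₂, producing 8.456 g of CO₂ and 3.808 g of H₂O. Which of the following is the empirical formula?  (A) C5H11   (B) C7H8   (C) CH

mol C = 8.456 g CO₂ ÷ 44.009 g/mol = 0.19214 mol
mol H = 2 × 3.808 g H₂O ÷ 18.015 g/mol = 0.42276 mol
Divide by the smallest (0.19214 mol): C 1.000, H 2.200
Multiplying each by 5 gives whole numbers: C 5.00, H 11.00

(A) C5H11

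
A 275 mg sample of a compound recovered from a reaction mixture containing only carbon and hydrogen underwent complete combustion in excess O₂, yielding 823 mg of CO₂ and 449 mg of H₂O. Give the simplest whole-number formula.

C3H8

mol C = 0.823 g CO₂ ÷ 44.009 g/mol = 0.01870 mol
mol H = 2 × 0.449 g H₂O ÷ 18.015 g/mol = 0.04985 mol
Divide by the smallest (0.01870 mol): C 1.000, H 2.666
Multiplying each by 3 gives whole numbers: C 3.00, H 8.00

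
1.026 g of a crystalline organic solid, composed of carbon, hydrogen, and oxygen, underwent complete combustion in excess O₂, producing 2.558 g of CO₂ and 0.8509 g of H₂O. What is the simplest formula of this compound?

C8H13O2

mol C = 2.558 g CO₂ ÷ 44.009 g/mol = 0.058124 mol
mol H = 2 × 0.8509 g H₂O ÷ 18.015 g/mol = 0.094466 mol
mass O = 1.026 − (0.69813 + 0.095221) = 0.23265 g → mol O = 0.23265 ÷ 15.999 = 0.014541 mol
Divide by the smallest (0.014541 mol): C 3.997, H 6.496, O 1.000
Multiplying each by 2 gives whole numbers: C 7.99, H 12.99, O 2.00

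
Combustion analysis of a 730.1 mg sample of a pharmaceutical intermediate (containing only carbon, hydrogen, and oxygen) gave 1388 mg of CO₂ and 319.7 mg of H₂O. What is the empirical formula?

C8H9O5

mol C = 1.388 g CO₂ ÷ 44.009 g/mol = 0.031539 mol
mol H = 2 × 0.3197 g H₂O ÷ 18.015 g/mol = 0.035493 mol
mass O = 0.7301 − (0.37881 + 0.035777) = 0.31551 g → mol O = 0.31551 ÷ 15.999 = 0.019721 mol
Divide by the smallest (0.019721 mol): C 1.599, H 1.800, O 1.000
Multiplying each by 5 gives whole numbers: C 8.00, H 9.00, O 5.00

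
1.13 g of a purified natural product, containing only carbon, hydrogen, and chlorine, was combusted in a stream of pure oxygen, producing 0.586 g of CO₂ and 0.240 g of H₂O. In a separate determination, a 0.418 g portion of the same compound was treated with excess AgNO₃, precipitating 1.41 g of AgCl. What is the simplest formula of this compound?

mol C = 0.586 g CO₂ ÷ 44.009 g/mol = 0.01332 mol
mol H = 2 × 0.240 g H₂O ÷ 18.015 g/mol = 0.02664 mol
From the AgCl data: mol Cl per gram of compound = (1.41 ÷ 143.318) ÷ 0.418 = 0.02354 mol/g, so in the 1.13 g combustion sample mol Cl = 0.02660 mol
Divide by the smallest (0.01332 mol): C 1.000, H 2.001, Cl 1.997

CH2Cl2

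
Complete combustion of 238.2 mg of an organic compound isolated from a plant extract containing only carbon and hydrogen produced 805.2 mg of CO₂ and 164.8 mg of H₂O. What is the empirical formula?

mol C = 0.8052 g CO₂ ÷ 44.009 g/mol = 0.018296 mol
mol H = 2 × 0.1648 g H₂O ÷ 18.015 g/mol = 0.018296 mol
Divide by the smallest (0.018296 mol): C 1.000, H 1.000

CH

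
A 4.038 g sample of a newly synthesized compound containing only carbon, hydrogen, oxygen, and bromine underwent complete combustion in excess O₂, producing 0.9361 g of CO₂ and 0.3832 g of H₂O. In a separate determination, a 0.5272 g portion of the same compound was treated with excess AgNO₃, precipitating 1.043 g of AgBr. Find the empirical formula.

CH2Br2O

mol C = 0.9361 g CO₂ ÷ 44.009 g/mol = 0.021271 mol
mol H = 2 × 0.3832 g H₂O ÷ 18.015 g/mol = 0.042542 mol
From the AgBr data: mol Br per gram of compound = (1.043 ÷ 187.772) ÷ 0.5272 = 0.010536 mol/g, so in the 4.038 g combustion sample mol Br = 0.042545 mol
mass O = 4.038 − (0.25548 + 0.042883 + 3.3995) = 0.34015 g → mol O = 0.34015 ÷ 15.999 = 0.021261 mol
Divide by the smallest (0.021261 mol): C 1.000, H 2.001, Br 2.001, O 1.000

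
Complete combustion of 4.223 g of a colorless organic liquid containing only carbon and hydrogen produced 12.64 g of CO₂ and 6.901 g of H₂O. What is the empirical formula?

mol C = 12.64 g CO₂ ÷ 44.009 g/mol = 0.28721 mol
mol H = 2 × 6.901 g H₂O ÷ 18.015 g/mol = 0.76614 mol
Divide by the smallest (0.28721 mol): C 1.000, H 2.667
Multiplying each by 3 gives whole numbers: C 3.00, H 8.00

C3H8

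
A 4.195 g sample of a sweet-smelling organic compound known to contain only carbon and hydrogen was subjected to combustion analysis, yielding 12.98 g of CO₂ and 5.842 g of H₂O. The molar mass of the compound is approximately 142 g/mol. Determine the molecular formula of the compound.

mol C = 12.98 g CO₂ ÷ 44.009 g/mol = 0.29494 mol
mol H = 2 × 5.842 g H₂O ÷ 18.015 g/mol = 0.64857 mol
Divide by the smallest (0.29494 mol): C 1.000, H 2.199
Multiplying each by 5 gives whole numbers: C 5.00, H 10.99
Empirical formula: C5H11
Empirical-formula mass = 71.14 g/mol; 142 ÷ 71.14 ≈ 2, so the molecular formula is C10H22.

C10H22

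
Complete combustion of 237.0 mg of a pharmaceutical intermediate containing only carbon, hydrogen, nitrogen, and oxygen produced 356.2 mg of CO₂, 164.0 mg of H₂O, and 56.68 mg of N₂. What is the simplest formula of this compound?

mol C = 0.3562 g CO₂ ÷ 44.009 g/mol = 0.0080938 mol
mol H = 2 × 0.1640 g H₂O ÷ 18.015 g/mol = 0.018207 mol
mol N = 2 × 0.05668 g N₂ ÷ 28.014 g/mol = 0.0040465 mol
mass O = 0.2370 − (0.097215 + 0.018353 + 0.056680) = 0.064753 g → mol O = 0.064753 ÷ 15.999 = 0.0040473 mol
Divide by the smallest (0.0040465 mol): C 2.000, H 4.499, N 1.000, O 1.000
Multiplying each by 2 gives whole numbers: C 4.00, H 9.00, N 2.00, O 2.00

C4H9N2O2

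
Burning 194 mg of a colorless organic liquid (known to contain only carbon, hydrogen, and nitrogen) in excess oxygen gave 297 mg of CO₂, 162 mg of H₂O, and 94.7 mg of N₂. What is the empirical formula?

C3H8N3

mol C = 0.297 g CO₂ ÷ 44.009 g/mol = 0.006749 mol
mol H = 2 × 0.162 g H₂O ÷ 18.015 g/mol = 0.01799 mol
mol N = 2 × 0.0947 g N₂ ÷ 28.014 g/mol = 0.006761 mol
Divide by the smallest (0.006749 mol): C 1.000, H 2.665, N 1.002
Multiplying each by 3 gives whole numbers: C 3.00, H 7.99, N 3.01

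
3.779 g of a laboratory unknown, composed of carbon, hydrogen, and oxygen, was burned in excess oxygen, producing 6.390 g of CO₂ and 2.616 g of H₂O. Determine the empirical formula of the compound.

mol C = 6.390 g CO₂ ÷ 44.009 g/mol = 0.14520 mol
mol H = 2 × 2.616 g H₂O ÷ 18.015 g/mol = 0.29042 mol
mass O = 3.779 − (1.7440 + 0.29275) = 1.7423 g → mol O = 1.7423 ÷ 15.999 = 0.10890 mol
Divide by the smallest (0.10890 mol): C 1.333, H 2.667, O 1.000
Multiplying each by 3 gives whole numbers: C 4.00, H 8.00, O 3.00

C4H8O3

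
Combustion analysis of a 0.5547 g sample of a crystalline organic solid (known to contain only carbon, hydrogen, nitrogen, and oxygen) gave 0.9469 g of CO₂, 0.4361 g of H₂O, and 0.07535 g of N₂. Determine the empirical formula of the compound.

mol C = 0.9469 g CO₂ ÷ 44.009 g/mol = 0.021516 mol
mol H = 2 × 0.4361 g H₂O ÷ 18.015 g/mol = 0.048415 mol
mol N = 2 × 0.07535 g N₂ ÷ 28.014 g/mol = 0.0053795 mol
mass O = 0.5547 − (0.25843 + 0.048803 + 0.075350) = 0.17212 g → mol O = 0.17212 ÷ 15.999 = 0.010758 mol
Divide by the smallest (0.0053795 mol): C 4.000, H 9.000, N 1.000, O 2.000

C4H9NO2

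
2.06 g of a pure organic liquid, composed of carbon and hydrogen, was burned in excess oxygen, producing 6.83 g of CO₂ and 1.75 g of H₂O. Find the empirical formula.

C4H5

mol C = 6.83 g CO₂ ÷ 44.009 g/mol = 0.1552 mol
mol H = 2 × 1.75 g H₂O ÷ 18.015 g/mol = 0.1943 mol
Divide by the smallest (0.1552 mol): C 1.000, H 1.252
Multiplying each by 4 gives whole numbers: C 4.00, H 5.01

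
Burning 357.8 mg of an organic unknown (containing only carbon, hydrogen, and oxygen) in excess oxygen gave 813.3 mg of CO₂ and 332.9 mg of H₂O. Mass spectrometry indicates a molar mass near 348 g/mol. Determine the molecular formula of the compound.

mol C = 0.8133 g CO₂ ÷ 44.009 g/mol = 0.018480 mol
mol H = 2 × 0.3329 g H₂O ÷ 18.015 g/mol = 0.036958 mol
mass O = 0.3578 − (0.22197 + 0.037254) = 0.098579 g → mol O = 0.098579 ÷ 15.999 = 0.0061616 mol
Divide by the smallest (0.0061616 mol): C 2.999, H 5.998, O 1.000
Empirical formula: C3H6O
Empirical-formula mass = 58.08 g/mol; 348 ÷ 58.08 ≈ 6, so the molecular formula is C18H36O6.

C18H36O6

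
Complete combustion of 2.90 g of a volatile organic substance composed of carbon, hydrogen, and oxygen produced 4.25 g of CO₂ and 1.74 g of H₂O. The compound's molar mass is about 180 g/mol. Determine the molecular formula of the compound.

C6H12O6

mol C = 4.25 g CO₂ ÷ 44.009 g/mol = 0.09657 mol
mol H = 2 × 1.74 g H₂O ÷ 18.015 g/mol = 0.1932 mol
mass O = 2.90 − (1.160 + 0.1947) = 1.545 g → mol O = 1.545 ÷ 15.999 = 0.09659 mol
Divide by the smallest (0.09657 mol): C 1.000, H 2.000, O 1.000
Empirical formula: CH2O
Empirical-formula mass = 30.03 g/mol; 180 ÷ 30.03 ≈ 6, so the molecular formula is C6H12O6.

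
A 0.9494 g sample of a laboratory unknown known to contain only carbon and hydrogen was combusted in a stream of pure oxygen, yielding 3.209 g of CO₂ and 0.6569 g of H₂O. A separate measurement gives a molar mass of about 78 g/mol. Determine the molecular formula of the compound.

mol C = 3.209 g CO₂ ÷ 44.009 g/mol = 0.072917 mol
mol H = 2 × 0.6569 g H₂O ÷ 18.015 g/mol = 0.072928 mol
Divide by the smallest (0.072917 mol): C 1.000, H 1.000
Empirical formula: CH
Empirical-formula mass = 13.02 g/mol; 78 ÷ 13.02 ≈ 6, so the molecular formula is C6H6.

C6H6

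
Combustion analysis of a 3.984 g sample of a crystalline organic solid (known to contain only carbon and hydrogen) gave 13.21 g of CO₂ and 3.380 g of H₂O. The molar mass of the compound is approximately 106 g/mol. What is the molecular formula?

C8H10

mol C = 13.21 g CO₂ ÷ 44.009 g/mol = 0.30017 mol
mol H = 2 × 3.380 g H₂O ÷ 18.015 g/mol = 0.37524 mol
Divide by the smallest (0.30017 mol): C 1.000, H 1.250
Multiplying each by 4 gives whole numbers: C 4.00, H 5.00
Empirical formula: C4H5
Empirical-formula mass = 53.08 g/mol; 106 ÷ 53.08 ≈ 2, so the molecular formula is C8H10.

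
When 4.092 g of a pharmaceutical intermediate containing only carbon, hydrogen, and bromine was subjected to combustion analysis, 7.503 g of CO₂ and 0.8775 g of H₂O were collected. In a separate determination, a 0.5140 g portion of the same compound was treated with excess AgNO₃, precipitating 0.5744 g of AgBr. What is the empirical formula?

C7H4Br

mol C = 7.503 g CO₂ ÷ 44.009 g/mol = 0.17049 mol
mol H = 2 × 0.8775 g H₂O ÷ 18.015 g/mol = 0.097419 mol
From the AgBr data: mol Br per gram of compound = (0.5744 ÷ 187.772) ÷ 0.5140 = 0.0059514 mol/g, so in the 4.092 g combustion sample mol Br = 0.024353 mol
Divide by the smallest (0.024353 mol): C 7.001, H 4.000, Br 1.000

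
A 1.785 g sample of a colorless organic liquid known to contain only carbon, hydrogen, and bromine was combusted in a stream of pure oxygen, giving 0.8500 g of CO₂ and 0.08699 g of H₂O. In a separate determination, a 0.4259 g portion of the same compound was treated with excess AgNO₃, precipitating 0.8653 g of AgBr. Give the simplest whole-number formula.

mol C = 0.8500 g CO₂ ÷ 44.009 g/mol = 0.019314 mol
mol H = 2 × 0.08699 g H₂O ÷ 18.015 g/mol = 0.0096575 mol
From the AgBr data: mol Br per gram of compound = (0.8653 ÷ 187.772) ÷ 0.4259 = 0.010820 mol/g, so in the 1.785 g combustion sample mol Br = 0.019314 mol
Divide by the smallest (0.0096575 mol): C 2.000, H 1.000, Br 2.000

C2HBr2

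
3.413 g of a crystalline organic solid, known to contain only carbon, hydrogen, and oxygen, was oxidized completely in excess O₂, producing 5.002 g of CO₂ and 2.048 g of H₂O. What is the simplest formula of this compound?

CH2O

mol C = 5.002 g CO₂ ÷ 44.009 g/mol = 0.11366 mol
mol H = 2 × 2.048 g H₂O ÷ 18.015 g/mol = 0.22737 mol
mass O = 3.413 − (1.3652 + 0.22919) = 1.8187 g → mol O = 1.8187 ÷ 15.999 = 0.11367 mol
Divide by the smallest (0.11366 mol): C 1.000, H 2.000, O 1.000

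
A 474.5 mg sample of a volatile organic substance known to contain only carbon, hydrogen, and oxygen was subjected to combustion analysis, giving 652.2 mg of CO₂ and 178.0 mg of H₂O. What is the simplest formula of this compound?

C6H8O7

mol C = 0.6522 g CO₂ ÷ 44.009 g/mol = 0.014820 mol
mol H = 2 × 0.1780 g H₂O ÷ 18.015 g/mol = 0.019761 mol
mass O = 0.4745 − (0.17800 + 0.019919) = 0.27658 g → mol O = 0.27658 ÷ 15.999 = 0.017287 mol
Divide by the smallest (0.014820 mol): C 1.000, H 1.333, O 1.167
Multiplying each by 6 gives whole numbers: C 6.00, H 8.00, O 7.00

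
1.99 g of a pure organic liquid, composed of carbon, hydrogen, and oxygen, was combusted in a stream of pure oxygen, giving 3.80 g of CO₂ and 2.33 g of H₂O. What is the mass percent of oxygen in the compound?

mol C = 3.80 g CO₂ ÷ 44.009 g/mol = 0.08635 mol
mol H = 2 × 2.33 g H₂O ÷ 18.015 g/mol = 0.2587 mol
mass O = 1.99 − (1.037 + 0.2607) = 0.6922 g → mol O = 0.6922 ÷ 15.999 = 0.04326 mol
mass % O = 0.6922 g ÷ 1.99 g × 100%

34.8%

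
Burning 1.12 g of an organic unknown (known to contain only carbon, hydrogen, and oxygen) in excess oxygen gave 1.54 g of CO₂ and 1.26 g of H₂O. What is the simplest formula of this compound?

CH4O

mol C = 1.54 g CO₂ ÷ 44.009 g/mol = 0.03499 mol
mol H = 2 × 1.26 g H₂O ÷ 18.015 g/mol = 0.1399 mol
mass O = 1.12 − (0.4203 + 0.1410) = 0.5587 g → mol O = 0.5587 ÷ 15.999 = 0.03492 mol
Divide by the smallest (0.03492 mol): C 1.002, H 4.006, O 1.000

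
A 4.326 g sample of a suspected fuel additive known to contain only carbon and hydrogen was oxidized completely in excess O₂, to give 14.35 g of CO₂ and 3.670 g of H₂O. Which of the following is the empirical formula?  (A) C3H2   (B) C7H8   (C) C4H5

mol C = 14.35 g CO₂ ÷ 44.009 g/mol = 0.32607 mol
mol H = 2 × 3.670 g H₂O ÷ 18.015 g/mol = 0.40744 mol
Divide by the smallest (0.32607 mol): C 1.000, H 1.250
Multiplying each by 4 gives whole numbers: C 4.00, H 5.00

(C) C4H5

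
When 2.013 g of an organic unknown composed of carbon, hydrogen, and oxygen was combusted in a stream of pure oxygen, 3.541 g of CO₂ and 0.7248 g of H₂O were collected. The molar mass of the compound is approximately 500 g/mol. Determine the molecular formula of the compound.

mol C = 3.541 g CO₂ ÷ 44.009 g/mol = 0.080461 mol
mol H = 2 × 0.7248 g H₂O ÷ 18.015 g/mol = 0.080466 mol
mass O = 2.013 − (0.96641 + 0.081110) = 0.96548 g → mol O = 0.96548 ÷ 15.999 = 0.060346 mol
Divide by the smallest (0.060346 mol): C 1.333, H 1.333, O 1.000
Multiplying each by 3 gives whole numbers: C 4.00, H 4.00, O 3.00
Empirical formula: C4H4O3
Empirical-formula mass = 100.07 g/mol; 500 ÷ 100.07 ≈ 5, so the molecular formula is C20H20O15.

C20H20O15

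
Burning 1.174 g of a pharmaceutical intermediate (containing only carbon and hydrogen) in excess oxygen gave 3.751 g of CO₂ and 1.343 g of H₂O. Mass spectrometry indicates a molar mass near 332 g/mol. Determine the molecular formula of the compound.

mol C = 3.751 g CO₂ ÷ 44.009 g/mol = 0.085233 mol
mol H = 2 × 1.343 g H₂O ÷ 18.015 g/mol = 0.14910 mol
Divide by the smallest (0.085233 mol): C 1.000, H 1.749
Multiplying each by 4 gives whole numbers: C 4.00, H 7.00
Empirical formula: C4H7
Empirical-formula mass = 55.10 g/mol; 332 ÷ 55.10 ≈ 6, so the molecular formula is C24H42.

C24H42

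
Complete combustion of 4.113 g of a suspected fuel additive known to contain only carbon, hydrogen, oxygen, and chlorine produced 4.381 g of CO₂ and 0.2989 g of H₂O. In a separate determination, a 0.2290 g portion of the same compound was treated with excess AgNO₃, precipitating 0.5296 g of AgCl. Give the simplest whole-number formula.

C3HCl2O

mol C = 4.381 g CO₂ ÷ 44.009 g/mol = 0.099548 mol
mol H = 2 × 0.2989 g H₂O ÷ 18.015 g/mol = 0.033183 mol
From the AgCl data: mol Cl per gram of compound = (0.5296 ÷ 143.318) ÷ 0.2290 = 0.016137 mol/g, so in the 4.113 g combustion sample mol Cl = 0.066370 mol
mass O = 4.113 − (1.1957 + 0.033449 + 2.3528) = 0.53107 g → mol O = 0.53107 ÷ 15.999 = 0.033194 mol
Divide by the smallest (0.033183 mol): C 3.000, H 1.000, Cl 2.000, O 1.000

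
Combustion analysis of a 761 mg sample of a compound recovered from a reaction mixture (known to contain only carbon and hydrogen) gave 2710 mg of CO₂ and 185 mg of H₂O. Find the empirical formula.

mol C = 2.71 g CO₂ ÷ 44.009 g/mol = 0.06158 mol
mol H = 2 × 0.185 g H₂O ÷ 18.015 g/mol = 0.02054 mol
Divide by the smallest (0.02054 mol): C 2.998, H 1.000

C3H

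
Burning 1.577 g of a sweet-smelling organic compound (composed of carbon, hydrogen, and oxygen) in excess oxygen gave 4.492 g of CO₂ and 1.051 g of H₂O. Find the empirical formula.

mol C = 4.492 g CO₂ ÷ 44.009 g/mol = 0.10207 mol
mol H = 2 × 1.051 g H₂O ÷ 18.015 g/mol = 0.11668 mol
mass O = 1.577 − (1.2260 + 0.11761) = 0.23342 g → mol O = 0.23342 ÷ 15.999 = 0.014590 mol
Divide by the smallest (0.014590 mol): C 6.996, H 7.997, O 1.000

C7H8O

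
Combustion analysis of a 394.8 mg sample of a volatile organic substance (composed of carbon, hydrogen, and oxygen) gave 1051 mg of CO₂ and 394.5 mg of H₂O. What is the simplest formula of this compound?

C6H11O

mol C = 1.051 g CO₂ ÷ 44.009 g/mol = 0.023881 mol
mol H = 2 × 0.3945 g H₂O ÷ 18.015 g/mol = 0.043797 mol
mass O = 0.3948 − (0.28684 + 0.044147) = 0.063812 g → mol O = 0.063812 ÷ 15.999 = 0.0039885 mol
Divide by the smallest (0.0039885 mol): C 5.988, H 10.981, O 1.000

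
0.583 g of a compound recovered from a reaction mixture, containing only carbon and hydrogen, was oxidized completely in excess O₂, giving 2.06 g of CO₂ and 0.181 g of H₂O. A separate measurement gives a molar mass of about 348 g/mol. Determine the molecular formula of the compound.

C28H12

mol C = 2.06 g CO₂ ÷ 44.009 g/mol = 0.04681 mol
mol H = 2 × 0.181 g H₂O ÷ 18.015 g/mol = 0.02009 mol
Divide by the smallest (0.02009 mol): C 2.329, H 1.000
Multiplying each by 3 gives whole numbers: C 6.99, H 3.00
Empirical formula: C7H3
Empirical-formula mass = 87.10 g/mol; 348 ÷ 87.10 ≈ 4, so the molecular formula is C28H12.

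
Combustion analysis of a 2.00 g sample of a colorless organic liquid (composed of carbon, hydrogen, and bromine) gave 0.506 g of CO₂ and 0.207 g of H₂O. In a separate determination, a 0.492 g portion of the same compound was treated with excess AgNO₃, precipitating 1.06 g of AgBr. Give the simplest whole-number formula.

mol C = 0.506 g CO₂ ÷ 44.009 g/mol = 0.01150 mol
mol H = 2 × 0.207 g H₂O ÷ 18.015 g/mol = 0.02298 mol
From the AgBr data: mol Br per gram of compound = (1.06 ÷ 187.772) ÷ 0.492 = 0.01147 mol/g, so in the 2.00 g combustion sample mol Br = 0.02295 mol
Divide by the smallest (0.01150 mol): C 1.000, H 1.999, Br 1.996

CH2Br2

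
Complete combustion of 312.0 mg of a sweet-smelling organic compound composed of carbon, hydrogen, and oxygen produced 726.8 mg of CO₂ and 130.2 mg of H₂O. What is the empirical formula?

C8H7O3

mol C = 0.7268 g CO₂ ÷ 44.009 g/mol = 0.016515 mol
mol H = 2 × 0.1302 g H₂O ÷ 18.015 g/mol = 0.014455 mol
mass O = 0.3120 − (0.19836 + 0.014570) = 0.099070 g → mol O = 0.099070 ÷ 15.999 = 0.0061923 mol
Divide by the smallest (0.0061923 mol): C 2.667, H 2.334, O 1.000
Multiplying each by 3 gives whole numbers: C 8.00, H 7.00, O 3.00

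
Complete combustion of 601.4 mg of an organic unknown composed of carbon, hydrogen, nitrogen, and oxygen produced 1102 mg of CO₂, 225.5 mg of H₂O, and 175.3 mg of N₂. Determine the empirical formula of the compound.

mol C = 1.102 g CO₂ ÷ 44.009 g/mol = 0.025040 mol
mol H = 2 × 0.2255 g H₂O ÷ 18.015 g/mol = 0.025035 mol
mol N = 2 × 0.1753 g N₂ ÷ 28.014 g/mol = 0.012515 mol
mass O = 0.6014 − (0.30076 + 0.025235 + 0.17530) = 0.10011 g → mol O = 0.10011 ÷ 15.999 = 0.0062570 mol
Divide by the smallest (0.0062570 mol): C 4.002, H 4.001, N 2.000, O 1.000

C4H4N2O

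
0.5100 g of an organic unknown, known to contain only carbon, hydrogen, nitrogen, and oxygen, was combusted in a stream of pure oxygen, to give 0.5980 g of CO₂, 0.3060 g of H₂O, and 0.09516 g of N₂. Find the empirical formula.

C2H5NO2

mol C = 0.5980 g CO₂ ÷ 44.009 g/mol = 0.013588 mol
mol H = 2 × 0.3060 g H₂O ÷ 18.015 g/mol = 0.033972 mol
mol N = 2 × 0.09516 g N₂ ÷ 28.014 g/mol = 0.0067937 mol
mass O = 0.5100 − (0.16321 + 0.034243 + 0.095160) = 0.21739 g → mol O = 0.21739 ÷ 15.999 = 0.013588 mol
Divide by the smallest (0.0067937 mol): C 2.000, H 5.000, N 1.000, O 2.000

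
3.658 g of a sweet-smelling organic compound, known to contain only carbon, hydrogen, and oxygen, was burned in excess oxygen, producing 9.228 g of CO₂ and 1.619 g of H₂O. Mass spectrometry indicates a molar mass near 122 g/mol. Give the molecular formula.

mol C = 9.228 g CO₂ ÷ 44.009 g/mol = 0.20968 mol
mol H = 2 × 1.619 g H₂O ÷ 18.015 g/mol = 0.17974 mol
mass O = 3.658 − (2.5185 + 0.18118) = 0.95830 g → mol O = 0.95830 ÷ 15.999 = 0.059898 mol
Divide by the smallest (0.059898 mol): C 3.501, H 3.001, O 1.000
Multiplying each by 2 gives whole numbers: C 7.00, H 6.00, O 2.00
Empirical formula: C7H6O2
Empirical-formula mass = 122.12 g/mol; 122 ÷ 122.12 ≈ 1, so the molecular formula is C7H6O2.

C7H6O2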